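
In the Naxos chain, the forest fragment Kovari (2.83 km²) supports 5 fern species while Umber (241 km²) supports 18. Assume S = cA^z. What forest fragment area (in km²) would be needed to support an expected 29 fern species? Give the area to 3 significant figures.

z = ln(18/5) / ln(241/2.83) = 1.2809 / 4.4445 = 0.2882
c = 5 / 2.83^0.2882 = 5 / 1.35 = 3.705
A = (29/3.705)^(1/0.2882) ⇒ ln A = ln(7.828)/0.2882 = 7.1396
A = e^7.1396 ≈ 1261 km²

1260 km²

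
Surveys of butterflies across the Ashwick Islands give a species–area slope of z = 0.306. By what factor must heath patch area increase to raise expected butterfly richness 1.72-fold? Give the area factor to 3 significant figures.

5.88

(A₂/A₁)^0.306 = 1.72, so A₂/A₁ = 1.72^(1/0.306) = 1.72^3.268
ln(A₂/A₁) = ln 1.72 / 0.306 = 0.5423 / 0.306 = 1.7723
A₂/A₁ = e^1.7723 ≈ 5.884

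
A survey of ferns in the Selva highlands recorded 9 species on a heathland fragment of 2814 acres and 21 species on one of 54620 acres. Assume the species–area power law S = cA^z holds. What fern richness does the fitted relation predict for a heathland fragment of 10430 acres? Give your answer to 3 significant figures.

z = ln(21/9) / ln(54620/2814) = 0.8473 / 2.9658 = 0.2857
c = 9 / 2814^0.2857 = 9 / 9.67 = 0.9307
S₃ = 0.9307 × 10430^0.2857 = 0.9307 × 14.06 ≈ 13.09

13.1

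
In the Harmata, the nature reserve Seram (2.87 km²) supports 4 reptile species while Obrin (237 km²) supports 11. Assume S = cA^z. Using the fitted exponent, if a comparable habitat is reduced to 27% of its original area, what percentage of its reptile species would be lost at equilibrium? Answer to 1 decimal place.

z = ln(11/4) / ln(237/2.87) = 1.0116 / 4.4137 = 0.2292
S_new/S_old = (A_new/A_old)^z = 0.27^0.2292 = exp(0.2292 × -1.3093) = 0.7408
Fraction lost = 1 − 0.7408 = 0.2592

25.9%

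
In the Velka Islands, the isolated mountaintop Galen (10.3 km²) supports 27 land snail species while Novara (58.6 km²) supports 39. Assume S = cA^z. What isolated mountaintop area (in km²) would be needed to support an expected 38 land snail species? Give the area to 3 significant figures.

z = ln(39/27) / ln(58.6/10.3) = 0.3677 / 1.7386 = 0.2115
c = 27 / 10.3^0.2115 = 27 / 1.638 = 16.49
A = (38/16.49)^(1/0.2115) ⇒ ln A = ln(2.305)/0.2115 = 3.9479
A = e^3.9479 ≈ 51.83 km²

51.8 km²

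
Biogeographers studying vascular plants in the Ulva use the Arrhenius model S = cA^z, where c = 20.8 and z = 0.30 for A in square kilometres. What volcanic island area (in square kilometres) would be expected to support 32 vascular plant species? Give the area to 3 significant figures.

4.20 square kilometres

32 = 20.8 × A^0.3  ⇒  A^0.3 = 32/20.8 = 1.538
ln A = ln(1.538) / 0.3 = 0.4308 / 0.3 = 1.4359
A = e^1.4359 ≈ 4.204 square kilometres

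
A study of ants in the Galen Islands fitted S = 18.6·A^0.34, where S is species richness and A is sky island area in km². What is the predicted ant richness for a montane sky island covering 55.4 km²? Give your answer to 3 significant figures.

S = 18.6 × 55.4^0.34 = 18.6 × 3.916 ≈ 72.83

72.8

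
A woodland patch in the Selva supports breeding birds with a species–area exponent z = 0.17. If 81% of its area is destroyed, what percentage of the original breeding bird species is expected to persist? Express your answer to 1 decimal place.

S_new/S_old = (A_new/A_old)^z = 0.19^0.17
= exp(0.17 × ln 0.19) = exp(0.17 × -1.6607) = exp(-0.2823) ≈ 0.754

75.4%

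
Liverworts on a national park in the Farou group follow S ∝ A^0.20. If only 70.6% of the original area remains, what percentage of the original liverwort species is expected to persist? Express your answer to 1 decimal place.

S_new/S_old = (A_new/A_old)^z = 0.706^0.2
= exp(0.2 × ln 0.706) = exp(0.2 × -0.3481) = exp(-0.0696) ≈ 0.9327

93.3%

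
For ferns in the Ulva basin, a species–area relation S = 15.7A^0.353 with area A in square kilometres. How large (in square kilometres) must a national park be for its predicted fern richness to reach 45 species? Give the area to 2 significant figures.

45 = 15.7 × A^0.353  ⇒  A^0.353 = 45/15.7 = 2.866
ln A = ln(2.866) / 0.353 = 1.0530 / 0.353 = 2.9830
A = e^2.9830 ≈ 19.75 square kilometres

20 square kilometres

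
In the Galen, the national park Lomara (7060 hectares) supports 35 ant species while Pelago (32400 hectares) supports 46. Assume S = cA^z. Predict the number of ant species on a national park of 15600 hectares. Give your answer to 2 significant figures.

z = ln(46/35) / ln(32400/7060) = 0.2733 / 1.5237 = 0.1794
c = 35 / 7060^0.1794 = 35 / 4.901 = 7.141
S₃ = 7.141 × 15600^0.1794 = 7.141 × 5.65 ≈ 40.35

40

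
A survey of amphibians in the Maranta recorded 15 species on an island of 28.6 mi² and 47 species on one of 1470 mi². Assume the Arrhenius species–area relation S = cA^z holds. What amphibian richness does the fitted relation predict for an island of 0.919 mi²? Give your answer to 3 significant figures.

5.54

z = ln(47/15) / ln(1470/28.6) = 1.1421 / 3.9396 = 0.2899
c = 15 / 28.6^0.2899 = 15 / 2.644 = 5.674
S₃ = 5.674 × 0.919^0.2899 = 5.674 × 0.9758 ≈ 5.537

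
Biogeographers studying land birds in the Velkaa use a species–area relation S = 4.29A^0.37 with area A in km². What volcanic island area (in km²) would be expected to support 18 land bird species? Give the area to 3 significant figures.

18 = 4.29 × A^0.37  ⇒  A^0.37 = 18/4.29 = 4.196
ln A = ln(4.196) / 0.37 = 1.4341 / 0.37 = 3.8759
A = e^3.8759 ≈ 48.23 km²

48.2 km²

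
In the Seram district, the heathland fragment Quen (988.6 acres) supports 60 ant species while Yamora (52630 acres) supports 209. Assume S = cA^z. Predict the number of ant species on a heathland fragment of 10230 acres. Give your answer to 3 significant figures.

125

z = ln(209/60) / ln(52630/988.6) = 1.2480 / 3.9748 = 0.3140
c = 60 / 988.6^0.3140 = 60 / 8.717 = 6.883
S₃ = 6.883 × 10230^0.3140 = 6.883 × 18.16 ≈ 125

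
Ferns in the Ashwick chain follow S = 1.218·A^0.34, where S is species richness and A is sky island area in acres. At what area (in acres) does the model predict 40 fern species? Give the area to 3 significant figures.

28800 acres

40 = 1.218 × A^0.34  ⇒  A^0.34 = 40/1.218 = 32.84
ln A = ln(32.84) / 0.34 = 3.4917 / 0.34 = 10.2696
A = e^10.2696 ≈ 28843 acres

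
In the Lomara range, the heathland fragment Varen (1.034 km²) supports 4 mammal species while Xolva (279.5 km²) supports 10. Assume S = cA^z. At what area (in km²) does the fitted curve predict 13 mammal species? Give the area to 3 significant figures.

z = ln(10/4) / ln(279.5/1.034) = 0.9163 / 5.5996 = 0.1636
c = 4 / 1.034^0.1636 = 4 / 1.005 = 3.978
A = (13/3.978)^(1/0.1636) ⇒ ln A = ln(3.268)/0.1636 = 7.2363
A = e^7.2363 ≈ 1389 km²

1390 km²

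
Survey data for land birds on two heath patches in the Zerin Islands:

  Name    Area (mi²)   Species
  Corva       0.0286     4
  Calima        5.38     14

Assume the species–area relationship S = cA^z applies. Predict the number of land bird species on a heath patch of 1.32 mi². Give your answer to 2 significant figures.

10

z = ln(14/4) / ln(5.38/0.0286) = 1.2528 / 5.2370 = 0.2392
c = 4 / 0.0286^0.2392 = 4 / 0.4273 = 9.361
S₃ = 9.361 × 1.32^0.2392 = 9.361 × 1.069 ≈ 10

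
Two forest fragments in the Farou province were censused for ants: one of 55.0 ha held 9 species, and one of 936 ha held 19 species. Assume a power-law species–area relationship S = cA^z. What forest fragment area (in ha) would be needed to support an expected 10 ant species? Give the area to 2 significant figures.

82 ha

z = ln(19/9) / ln(936/55) = 0.7472 / 2.8343 = 0.2636
c = 9 / 55^0.2636 = 9 / 2.876 = 3.129
A = (10/3.129)^(1/0.2636) ⇒ ln A = ln(3.196)/0.2636 = 4.4070
A = e^4.4070 ≈ 82.02 ha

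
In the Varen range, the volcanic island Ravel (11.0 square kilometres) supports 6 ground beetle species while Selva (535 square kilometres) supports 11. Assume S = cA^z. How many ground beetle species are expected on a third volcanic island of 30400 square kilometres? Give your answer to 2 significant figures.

z = ln(11/6) / ln(535/11) = 0.6061 / 3.8844 = 0.1560
c = 6 / 11^0.1560 = 6 / 1.454 = 4.127
S₃ = 4.127 × 30400^0.1560 = 4.127 × 5.006 ≈ 20.66

21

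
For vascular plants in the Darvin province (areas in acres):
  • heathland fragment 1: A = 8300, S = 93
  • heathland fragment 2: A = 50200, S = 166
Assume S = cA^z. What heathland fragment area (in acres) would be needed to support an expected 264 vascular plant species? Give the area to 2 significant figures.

z = ln(166/93) / ln(50200/8300) = 0.5794 / 1.7998 = 0.3219
c = 93 / 8300^0.3219 = 93 / 18.27 = 5.091
A = (264/5.091)^(1/0.3219) ⇒ ln A = ln(51.85)/0.3219 = 12.2650
A = e^12.2650 ≈ 212135 acres

210000 acres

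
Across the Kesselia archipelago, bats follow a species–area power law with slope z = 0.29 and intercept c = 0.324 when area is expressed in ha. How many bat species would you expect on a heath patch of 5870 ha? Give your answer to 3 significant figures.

S = 0.324 × 5870^0.29
ln S = ln 0.324 + 0.29 × ln 5870 = -1.1270 + 0.29 × 8.6776 = 1.3895
S = e^1.3895 ≈ 4.013

4.01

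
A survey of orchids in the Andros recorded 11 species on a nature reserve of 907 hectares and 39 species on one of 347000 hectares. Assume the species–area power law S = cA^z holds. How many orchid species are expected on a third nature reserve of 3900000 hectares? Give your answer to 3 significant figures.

65.3

z = ln(39/11) / ln(347000/907) = 1.2657 / 5.9469 = 0.2128
c = 11 / 907^0.2128 = 11 / 4.26 = 2.582
S₃ = 2.582 × 3900000^0.2128 = 2.582 × 25.28 ≈ 65.27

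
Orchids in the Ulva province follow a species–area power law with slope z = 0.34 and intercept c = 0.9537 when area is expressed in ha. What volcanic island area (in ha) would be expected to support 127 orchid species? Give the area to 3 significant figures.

127 = 0.9537 × A^0.34  ⇒  A^0.34 = 127/0.9537 = 133.2
ln A = ln(133.2) / 0.34 = 4.8916 / 0.34 = 14.3870
A = e^14.3870 ≈ 1770972 ha

1770000 ha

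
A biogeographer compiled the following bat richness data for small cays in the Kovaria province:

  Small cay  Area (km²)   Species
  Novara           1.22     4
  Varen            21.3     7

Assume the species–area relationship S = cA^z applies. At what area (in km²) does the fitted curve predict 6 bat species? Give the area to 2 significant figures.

z = ln(7/4) / ln(21.3/1.22) = 0.5596 / 2.8599 = 0.1957
c = 4 / 1.22^0.1957 = 4 / 1.04 = 3.847
A = (6/3.847)^(1/0.1957) ⇒ ln A = ln(1.56)/0.1957 = 2.2709
A = e^2.2709 ≈ 9.688 km²

9.7 km²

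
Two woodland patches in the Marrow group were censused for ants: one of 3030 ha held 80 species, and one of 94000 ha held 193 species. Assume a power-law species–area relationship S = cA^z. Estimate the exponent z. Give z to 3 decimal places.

Taking logs: ln S = ln c + z ln A, so z = (ln S₂ − ln S₁)/(ln A₂ − ln A₁).
z = ln(193/80) / ln(94000/3030) = ln(2.413) / ln(31.02) = 0.8807 / 3.4347 = 0.2564

0.256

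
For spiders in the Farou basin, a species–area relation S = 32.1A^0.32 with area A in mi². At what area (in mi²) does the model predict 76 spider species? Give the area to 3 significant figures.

14.8 mi²

76 = 32.1 × A^0.32  ⇒  A^0.32 = 76/32.1 = 2.368
ln A = ln(2.368) / 0.32 = 0.8619 / 0.32 = 2.6934
A = e^2.6934 ≈ 14.78 mi²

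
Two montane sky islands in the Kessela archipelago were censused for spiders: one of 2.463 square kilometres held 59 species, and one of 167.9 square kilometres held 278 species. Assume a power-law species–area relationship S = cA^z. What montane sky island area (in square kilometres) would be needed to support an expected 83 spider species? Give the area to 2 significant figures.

z = ln(278/59) / ln(167.9/2.463) = 1.5501 / 4.2220 = 0.3671
c = 59 / 2.463^0.3671 = 59 / 1.392 = 42.38
A = (83/42.38)^(1/0.3671) ⇒ ln A = ln(1.959)/0.3671 = 1.8310
A = e^1.8310 ≈ 6.24 square kilometres

6.2 square kilometres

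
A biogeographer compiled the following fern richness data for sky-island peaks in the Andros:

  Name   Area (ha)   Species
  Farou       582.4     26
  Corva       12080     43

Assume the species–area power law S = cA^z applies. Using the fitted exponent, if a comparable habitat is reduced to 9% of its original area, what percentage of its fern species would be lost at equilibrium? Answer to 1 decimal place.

z = ln(43/26) / ln(12080/582.4) = 0.5031 / 3.0321 = 0.1659
S_new/S_old = (A_new/A_old)^z = 0.09^0.1659 = exp(0.1659 × -2.4079) = 0.6706
Fraction lost = 1 − 0.6706 = 0.3294

32.9%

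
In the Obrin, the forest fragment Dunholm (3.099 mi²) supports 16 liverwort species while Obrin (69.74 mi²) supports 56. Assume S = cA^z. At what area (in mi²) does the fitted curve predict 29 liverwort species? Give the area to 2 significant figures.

z = ln(56/16) / ln(69.74/3.099) = 1.2528 / 3.1137 = 0.4023
c = 16 / 3.099^0.4023 = 16 / 1.576 = 10.15
A = (29/10.15)^(1/0.4023) ⇒ ln A = ln(2.857)/0.4023 = 2.6092
A = e^2.6092 ≈ 13.59 mi²

14 mi²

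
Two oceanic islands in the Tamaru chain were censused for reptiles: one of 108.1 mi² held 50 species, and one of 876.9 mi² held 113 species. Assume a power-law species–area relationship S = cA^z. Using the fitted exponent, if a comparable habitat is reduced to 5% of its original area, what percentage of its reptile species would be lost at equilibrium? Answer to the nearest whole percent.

z = ln(113/50) / ln(876.9/108.1) = 0.8154 / 2.0933 = 0.3895
S_new/S_old = (A_new/A_old)^z = 0.05^0.3895 = exp(0.3895 × -2.9957) = 0.3113
Fraction lost = 1 − 0.3113 = 0.6887

69%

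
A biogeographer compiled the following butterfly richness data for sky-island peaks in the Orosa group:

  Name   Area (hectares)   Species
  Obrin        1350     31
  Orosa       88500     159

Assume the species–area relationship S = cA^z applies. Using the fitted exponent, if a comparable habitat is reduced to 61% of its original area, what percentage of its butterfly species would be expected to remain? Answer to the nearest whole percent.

z = ln(159/31) / ln(88500/1350) = 1.6349 / 4.1829 = 0.3909
S_new/S_old = (A_new/A_old)^z = 0.61^0.3909 = exp(0.3909 × -0.4943) = 0.8243

82%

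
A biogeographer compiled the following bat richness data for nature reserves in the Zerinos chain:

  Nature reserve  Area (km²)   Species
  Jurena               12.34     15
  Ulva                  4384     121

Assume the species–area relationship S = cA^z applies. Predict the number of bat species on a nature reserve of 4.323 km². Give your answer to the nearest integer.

z = ln(121/15) / ln(4384/12.34) = 2.0877 / 5.8729 = 0.3555
c = 15 / 12.34^0.3555 = 15 / 2.443 = 6.14
S₃ = 6.14 × 4.323^0.3555 = 6.14 × 1.683 ≈ 10.33

10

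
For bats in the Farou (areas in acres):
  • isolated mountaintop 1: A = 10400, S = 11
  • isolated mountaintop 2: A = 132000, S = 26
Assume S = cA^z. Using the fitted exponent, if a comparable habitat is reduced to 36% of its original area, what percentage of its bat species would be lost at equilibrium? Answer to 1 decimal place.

29.2%

z = ln(26/11) / ln(132000/10400) = 0.8602 / 2.5410 = 0.3385
S_new/S_old = (A_new/A_old)^z = 0.36^0.3385 = exp(0.3385 × -1.0217) = 0.7076
Fraction lost = 1 − 0.7076 = 0.2924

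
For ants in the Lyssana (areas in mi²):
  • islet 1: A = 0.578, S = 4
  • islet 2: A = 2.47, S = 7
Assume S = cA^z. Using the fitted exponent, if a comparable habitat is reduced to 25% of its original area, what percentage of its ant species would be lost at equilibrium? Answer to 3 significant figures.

41.4%

z = ln(7/4) / ln(2.47/0.578) = 0.5596 / 1.4524 = 0.3853
S_new/S_old = (A_new/A_old)^z = 0.25^0.3853 = exp(0.3853 × -1.3863) = 0.5862
Fraction lost = 1 − 0.5862 = 0.4138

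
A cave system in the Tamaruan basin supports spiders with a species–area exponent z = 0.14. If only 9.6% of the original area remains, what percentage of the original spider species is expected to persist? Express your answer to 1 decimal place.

S_new/S_old = (A_new/A_old)^z = 0.096^0.14
= exp(0.14 × ln 0.096) = exp(0.14 × -2.3434) = exp(-0.3281) ≈ 0.7203

72.0%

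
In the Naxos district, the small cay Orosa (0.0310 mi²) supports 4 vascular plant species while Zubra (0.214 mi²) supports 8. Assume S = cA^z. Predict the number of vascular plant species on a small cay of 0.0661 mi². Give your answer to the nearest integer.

z = ln(8/4) / ln(0.214/0.031) = 0.6931 / 1.9320 = 0.3588
c = 4 / 0.031^0.3588 = 4 / 0.2876 = 13.91
S₃ = 13.91 × 0.0661^0.3588 = 13.91 × 0.3773 ≈ 5.249

5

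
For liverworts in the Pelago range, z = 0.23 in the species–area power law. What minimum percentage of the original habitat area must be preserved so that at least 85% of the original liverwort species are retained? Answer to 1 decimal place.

49.3%

Need (A_new/A_old)^0.23 = 0.85, so A_new/A_old = 0.85^(1/0.23) = 0.85^4.348
ln(A_new/A_old) = ln 0.85 / 0.23 = -0.1625 / 0.23 = -0.7066
A_new/A_old = e^-0.7066 ≈ 0.4933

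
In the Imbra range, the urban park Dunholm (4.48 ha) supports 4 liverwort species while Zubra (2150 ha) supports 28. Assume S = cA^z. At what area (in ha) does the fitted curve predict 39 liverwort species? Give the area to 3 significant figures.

z = ln(28/4) / ln(2150/4.48) = 1.9459 / 6.1736 = 0.3152
c = 4 / 4.48^0.3152 = 4 / 1.604 = 2.493
A = (39/2.493)^(1/0.3152) ⇒ ln A = ln(15.64)/0.3152 = 8.7245
A = e^8.7245 ≈ 6152 ha

6150 ha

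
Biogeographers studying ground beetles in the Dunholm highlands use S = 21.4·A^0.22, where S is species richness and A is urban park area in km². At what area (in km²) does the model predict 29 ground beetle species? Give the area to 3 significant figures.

3.98 km²

29 = 21.4 × A^0.22  ⇒  A^0.22 = 29/21.4 = 1.355
ln A = ln(1.355) / 0.22 = 0.3039 / 0.22 = 1.3814
A = e^1.3814 ≈ 3.98 km²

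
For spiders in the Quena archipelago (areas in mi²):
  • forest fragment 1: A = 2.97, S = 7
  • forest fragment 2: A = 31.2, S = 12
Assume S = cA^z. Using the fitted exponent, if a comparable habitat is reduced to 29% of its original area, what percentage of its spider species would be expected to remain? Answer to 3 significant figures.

z = ln(12/7) / ln(31.2/2.97) = 0.5390 / 2.3519 = 0.2292
S_new/S_old = (A_new/A_old)^z = 0.29^0.2292 = exp(0.2292 × -1.2379) = 0.753

75.3%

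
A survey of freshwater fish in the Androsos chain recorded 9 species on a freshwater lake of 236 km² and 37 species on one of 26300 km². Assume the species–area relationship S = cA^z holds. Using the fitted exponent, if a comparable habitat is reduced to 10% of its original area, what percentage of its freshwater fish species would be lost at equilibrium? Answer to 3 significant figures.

49.9%

z = ln(37/9) / ln(26300/236) = 1.4137 / 4.7135 = 0.2999
S_new/S_old = (A_new/A_old)^z = 0.1^0.2999 = exp(0.2999 × -2.3026) = 0.5013
Fraction lost = 1 − 0.5013 = 0.4987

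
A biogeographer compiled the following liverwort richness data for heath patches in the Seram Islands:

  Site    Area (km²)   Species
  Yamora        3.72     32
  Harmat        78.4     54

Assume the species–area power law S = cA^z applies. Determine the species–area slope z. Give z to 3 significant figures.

Taking logs: ln S = ln c + z ln A, so z = (ln S₂ − ln S₁)/(ln A₂ − ln A₁).
z = ln(54/32) / ln(78.4/3.72) = ln(1.688) / ln(21.08) = 0.5232 / 3.0481 = 0.1717

0.172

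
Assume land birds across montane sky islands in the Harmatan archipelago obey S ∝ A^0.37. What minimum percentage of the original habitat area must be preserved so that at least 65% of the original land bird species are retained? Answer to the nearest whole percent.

31%

Need (A_new/A_old)^0.37 = 0.65, so A_new/A_old = 0.65^(1/0.37) = 0.65^2.703
ln(A_new/A_old) = ln 0.65 / 0.37 = -0.4308 / 0.37 = -1.1643
A_new/A_old = e^-1.1643 ≈ 0.3121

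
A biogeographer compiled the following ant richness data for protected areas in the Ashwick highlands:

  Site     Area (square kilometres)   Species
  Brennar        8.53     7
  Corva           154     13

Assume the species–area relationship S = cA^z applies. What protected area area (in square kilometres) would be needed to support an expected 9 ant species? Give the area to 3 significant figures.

27.6 square kilometres

z = ln(13/7) / ln(154/8.53) = 0.6190 / 2.8934 = 0.2140
c = 7 / 8.53^0.2140 = 7 / 1.582 = 4.425
A = (9/4.425)^(1/0.2140) ⇒ ln A = ln(2.034)/0.2140 = 3.3182
A = e^3.3182 ≈ 27.61 square kilometres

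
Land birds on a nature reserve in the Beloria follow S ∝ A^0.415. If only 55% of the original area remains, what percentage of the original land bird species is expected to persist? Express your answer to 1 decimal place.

S_new/S_old = (A_new/A_old)^z = 0.55^0.415
= exp(0.415 × ln 0.55) = exp(0.415 × -0.5978) = exp(-0.2481) ≈ 0.7803

78.0%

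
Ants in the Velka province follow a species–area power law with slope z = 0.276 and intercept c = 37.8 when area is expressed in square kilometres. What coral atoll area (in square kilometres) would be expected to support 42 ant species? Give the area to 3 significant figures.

1.46 square kilometres

42 = 37.8 × A^0.276  ⇒  A^0.276 = 42/37.8 = 1.111
ln A = ln(1.111) / 0.276 = 0.1054 / 0.276 = 0.3817
A = e^0.3817 ≈ 1.465 square kilometres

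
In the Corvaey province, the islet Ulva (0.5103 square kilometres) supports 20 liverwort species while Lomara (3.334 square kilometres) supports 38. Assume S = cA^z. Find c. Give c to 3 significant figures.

25.2

z = ln(S₂/S₁) / ln(A₂/A₁) = ln(38/20) / ln(3.334/0.5103) = 0.6419 / 1.8769 = 0.3420
c = S₁ / A₁^z = 20 / 0.5103^0.3420 = 20 / 0.7945 = 25.17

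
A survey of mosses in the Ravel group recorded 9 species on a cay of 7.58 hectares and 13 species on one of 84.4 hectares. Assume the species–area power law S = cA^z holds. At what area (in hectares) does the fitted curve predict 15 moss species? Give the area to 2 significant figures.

220 hectares

z = ln(13/9) / ln(84.4/7.58) = 0.3677 / 2.4101 = 0.1526
c = 9 / 7.58^0.1526 = 9 / 1.362 = 6.607
A = (15/6.607)^(1/0.1526) ⇒ ln A = ln(2.27)/0.1526 = 5.3734
A = e^5.3734 ≈ 215.6 hectares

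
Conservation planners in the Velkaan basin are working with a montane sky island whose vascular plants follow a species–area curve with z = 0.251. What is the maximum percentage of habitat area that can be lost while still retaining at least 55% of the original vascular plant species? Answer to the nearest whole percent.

Need (A_new/A_old)^0.251 = 0.55, so A_new/A_old = 0.55^(1/0.251) = 0.55^3.984
ln(A_new/A_old) = ln 0.55 / 0.251 = -0.5978 / 0.251 = -2.3818
A_new/A_old = e^-2.3818 ≈ 0.09238
Fraction that can be lost = 1 − 0.09238 = 0.9076

91%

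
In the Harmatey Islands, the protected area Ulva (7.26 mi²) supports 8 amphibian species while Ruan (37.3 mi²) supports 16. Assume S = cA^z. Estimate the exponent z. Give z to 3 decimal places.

Taking logs: ln S = ln c + z ln A, so z = (ln S₂ − ln S₁)/(ln A₂ − ln A₁).
z = ln(16/8) / ln(37.3/7.26) = ln(2) / ln(5.138) = 0.6931 / 1.6366 = 0.4235

0.424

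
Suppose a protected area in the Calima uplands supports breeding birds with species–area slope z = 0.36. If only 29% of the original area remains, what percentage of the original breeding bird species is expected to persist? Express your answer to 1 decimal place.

S_new/S_old = (A_new/A_old)^z = 0.29^0.36
= exp(0.36 × ln 0.29) = exp(0.36 × -1.2379) = exp(-0.4456) ≈ 0.6404

64.0%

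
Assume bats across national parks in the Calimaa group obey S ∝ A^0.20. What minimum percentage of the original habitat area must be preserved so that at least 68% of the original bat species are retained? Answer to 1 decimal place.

Need (A_new/A_old)^0.2 = 0.68, so A_new/A_old = 0.68^(1/0.2) = 0.68^5
ln(A_new/A_old) = ln 0.68 / 0.2 = -0.3857 / 0.2 = -1.9283
A_new/A_old = e^-1.9283 ≈ 0.1454

14.5%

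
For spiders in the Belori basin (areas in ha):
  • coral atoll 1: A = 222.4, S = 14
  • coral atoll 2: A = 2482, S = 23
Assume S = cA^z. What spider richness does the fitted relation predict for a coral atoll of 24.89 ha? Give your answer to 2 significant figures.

8.9

z = ln(23/14) / ln(2482/222.4) = 0.4964 / 2.4123 = 0.2058
c = 14 / 222.4^0.2058 = 14 / 3.041 = 4.604
S₃ = 4.604 × 24.89^0.2058 = 4.604 × 1.938 ≈ 8.921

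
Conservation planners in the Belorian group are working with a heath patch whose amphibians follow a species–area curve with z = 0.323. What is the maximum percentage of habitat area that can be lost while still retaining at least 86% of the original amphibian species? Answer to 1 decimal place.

37.3%

Need (A_new/A_old)^0.323 = 0.86, so A_new/A_old = 0.86^(1/0.323) = 0.86^3.096
ln(A_new/A_old) = ln 0.86 / 0.323 = -0.1508 / 0.323 = -0.4669
A_new/A_old = e^-0.4669 ≈ 0.6269
Fraction that can be lost = 1 − 0.6269 = 0.3731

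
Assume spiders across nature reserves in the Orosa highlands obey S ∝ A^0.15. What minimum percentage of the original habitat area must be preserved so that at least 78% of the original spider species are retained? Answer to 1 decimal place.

Need (A_new/A_old)^0.15 = 0.78, so A_new/A_old = 0.78^(1/0.15) = 0.78^6.667
ln(A_new/A_old) = ln 0.78 / 0.15 = -0.2485 / 0.15 = -1.6564
A_new/A_old = e^-1.6564 ≈ 0.1908

19.1%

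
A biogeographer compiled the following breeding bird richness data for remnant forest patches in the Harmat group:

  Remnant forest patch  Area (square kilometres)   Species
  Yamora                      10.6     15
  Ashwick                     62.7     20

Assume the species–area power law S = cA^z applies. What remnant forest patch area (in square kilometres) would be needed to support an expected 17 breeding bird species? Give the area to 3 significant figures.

23.0 square kilometres

z = ln(20/15) / ln(62.7/10.6) = 0.2877 / 1.7775 = 0.1618
c = 15 / 10.6^0.1618 = 15 / 1.465 = 10.24
A = (17/10.24)^(1/0.1618) ⇒ ln A = ln(1.661)/0.1618 = 3.1342
A = e^3.1342 ≈ 22.97 square kilometres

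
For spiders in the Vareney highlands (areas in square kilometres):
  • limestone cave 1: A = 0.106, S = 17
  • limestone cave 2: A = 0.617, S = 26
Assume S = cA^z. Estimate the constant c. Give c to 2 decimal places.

z = ln(S₂/S₁) / ln(A₂/A₁) = ln(26/17) / ln(0.617/0.106) = 0.4249 / 1.7614 = 0.2412
c = S₁ / A₁^z = 17 / 0.106^0.2412 = 17 / 0.582 = 29.21

29.21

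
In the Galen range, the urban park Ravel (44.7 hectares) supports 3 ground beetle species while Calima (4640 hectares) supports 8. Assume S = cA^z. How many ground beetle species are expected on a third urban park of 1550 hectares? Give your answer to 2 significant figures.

z = ln(8/3) / ln(4640/44.7) = 0.9808 / 4.6425 = 0.2113
c = 3 / 44.7^0.2113 = 3 / 2.232 = 1.344
S₃ = 1.344 × 1550^0.2113 = 1.344 × 4.721 ≈ 6.346

6.3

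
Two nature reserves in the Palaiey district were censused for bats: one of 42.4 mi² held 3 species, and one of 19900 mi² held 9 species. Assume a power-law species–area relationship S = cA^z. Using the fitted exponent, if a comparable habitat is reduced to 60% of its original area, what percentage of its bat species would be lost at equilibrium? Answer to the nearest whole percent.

z = ln(9/3) / ln(19900/42.4) = 1.0986 / 6.1513 = 0.1786
S_new/S_old = (A_new/A_old)^z = 0.6^0.1786 = exp(0.1786 × -0.5108) = 0.9128
Fraction lost = 1 − 0.9128 = 0.08719

9%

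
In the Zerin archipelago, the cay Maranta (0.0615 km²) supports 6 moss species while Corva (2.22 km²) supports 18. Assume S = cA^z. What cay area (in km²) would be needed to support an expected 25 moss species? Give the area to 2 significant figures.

z = ln(18/6) / ln(2.22/0.0615) = 1.0986 / 3.5862 = 0.3063
c = 6 / 0.0615^0.3063 = 6 / 0.4256 = 14.1
A = (25/14.1)^(1/0.3063) ⇒ ln A = ln(1.773)/0.3063 = 1.8699
A = e^1.8699 ≈ 6.487 km²

6.5 km²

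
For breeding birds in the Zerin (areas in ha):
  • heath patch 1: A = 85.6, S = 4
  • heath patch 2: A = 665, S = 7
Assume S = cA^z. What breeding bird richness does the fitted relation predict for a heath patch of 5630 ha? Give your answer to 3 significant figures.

12.5

z = ln(7/4) / ln(665/85.6) = 0.5596 / 2.0501 = 0.2730
c = 4 / 85.6^0.2730 = 4 / 3.369 = 1.187
S₃ = 1.187 × 5630^0.2730 = 1.187 × 10.56 ≈ 12.54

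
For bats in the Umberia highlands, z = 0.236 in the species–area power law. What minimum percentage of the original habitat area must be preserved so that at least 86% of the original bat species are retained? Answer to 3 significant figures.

52.8%

Need (A_new/A_old)^0.236 = 0.86, so A_new/A_old = 0.86^(1/0.236) = 0.86^4.237
ln(A_new/A_old) = ln 0.86 / 0.236 = -0.1508 / 0.236 = -0.6391
A_new/A_old = e^-0.6391 ≈ 0.5278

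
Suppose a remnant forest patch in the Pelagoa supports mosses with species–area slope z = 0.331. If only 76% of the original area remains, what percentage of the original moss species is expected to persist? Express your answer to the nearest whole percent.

91%

S_new/S_old = (A_new/A_old)^z = 0.76^0.331
= exp(0.331 × ln 0.76) = exp(0.331 × -0.2744) = exp(-0.0908) ≈ 0.9132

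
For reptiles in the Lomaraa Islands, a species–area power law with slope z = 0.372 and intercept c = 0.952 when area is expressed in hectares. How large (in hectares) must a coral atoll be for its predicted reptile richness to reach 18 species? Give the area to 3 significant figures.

18 = 0.952 × A^0.372  ⇒  A^0.372 = 18/0.952 = 18.91
ln A = ln(18.91) / 0.372 = 2.9396 / 0.372 = 7.9020
A = e^7.9020 ≈ 2703 hectares

2700 hectares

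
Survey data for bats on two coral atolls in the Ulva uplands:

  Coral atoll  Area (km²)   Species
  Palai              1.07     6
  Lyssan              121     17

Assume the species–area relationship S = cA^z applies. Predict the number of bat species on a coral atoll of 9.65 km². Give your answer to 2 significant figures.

z = ln(17/6) / ln(121/1.07) = 1.0415 / 4.7281 = 0.2203
c = 6 / 1.07^0.2203 = 6 / 1.015 = 5.911
S₃ = 5.911 × 9.65^0.2203 = 5.911 × 1.648 ≈ 9.74

9.7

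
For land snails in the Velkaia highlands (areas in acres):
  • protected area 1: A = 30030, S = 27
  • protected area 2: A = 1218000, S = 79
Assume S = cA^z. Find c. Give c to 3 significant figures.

1.36

z = ln(S₂/S₁) / ln(A₂/A₁) = ln(79/27) / ln(1218000/30030) = 1.0736 / 3.7028 = 0.2899
c = S₁ / A₁^z = 27 / 30030^0.2899 = 27 / 19.87 = 1.359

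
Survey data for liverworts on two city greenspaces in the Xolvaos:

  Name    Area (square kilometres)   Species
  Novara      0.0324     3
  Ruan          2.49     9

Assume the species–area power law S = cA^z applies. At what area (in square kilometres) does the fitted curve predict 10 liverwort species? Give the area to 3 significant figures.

z = ln(9/3) / ln(2.49/0.0324) = 1.0986 / 4.3419 = 0.2530
c = 3 / 0.0324^0.2530 = 3 / 0.4199 = 7.145
A = (10/7.145)^(1/0.2530) ⇒ ln A = ln(1.4)/0.2530 = 1.3287
A = e^1.3287 ≈ 3.776 square kilometres

3.78 square kilometres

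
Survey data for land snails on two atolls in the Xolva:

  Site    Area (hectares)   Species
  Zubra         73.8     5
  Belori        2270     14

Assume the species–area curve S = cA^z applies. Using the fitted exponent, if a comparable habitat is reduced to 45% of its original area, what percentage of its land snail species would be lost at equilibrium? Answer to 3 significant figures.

z = ln(14/5) / ln(2270/73.8) = 1.0296 / 3.4262 = 0.3005
S_new/S_old = (A_new/A_old)^z = 0.45^0.3005 = exp(0.3005 × -0.7985) = 0.7867
Fraction lost = 1 − 0.7867 = 0.2133

21.3%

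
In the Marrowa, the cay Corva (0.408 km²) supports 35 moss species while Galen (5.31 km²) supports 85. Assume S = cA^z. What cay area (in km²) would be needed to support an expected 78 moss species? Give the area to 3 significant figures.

z = ln(85/35) / ln(5.31/0.408) = 0.8873 / 2.5661 = 0.3458
c = 35 / 0.408^0.3458 = 35 / 0.7335 = 47.72
A = (78/47.72)^(1/0.3458) ⇒ ln A = ln(1.635)/0.3458 = 1.4210
A = e^1.4210 ≈ 4.141 km²

4.14 km²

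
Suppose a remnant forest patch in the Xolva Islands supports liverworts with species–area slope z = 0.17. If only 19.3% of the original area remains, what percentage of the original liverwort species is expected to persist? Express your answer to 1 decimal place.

S_new/S_old = (A_new/A_old)^z = 0.193^0.17
= exp(0.17 × ln 0.193) = exp(0.17 × -1.6451) = exp(-0.2797) ≈ 0.756

75.6%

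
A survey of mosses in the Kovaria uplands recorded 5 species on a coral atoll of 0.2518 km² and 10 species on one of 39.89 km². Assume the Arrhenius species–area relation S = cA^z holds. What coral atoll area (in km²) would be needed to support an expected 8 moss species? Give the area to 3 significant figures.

7.81 km²

z = ln(10/5) / ln(39.89/0.2518) = 0.6931 / 5.0652 = 0.1368
c = 5 / 0.2518^0.1368 = 5 / 0.828 = 6.039
A = (8/6.039)^(1/0.1368) ⇒ ln A = ln(1.325)/0.1368 = 2.0555
A = e^2.0555 ≈ 7.811 km²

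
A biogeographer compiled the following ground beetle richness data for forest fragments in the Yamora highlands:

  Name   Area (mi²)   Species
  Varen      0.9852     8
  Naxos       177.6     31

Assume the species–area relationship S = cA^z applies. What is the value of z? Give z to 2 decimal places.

Taking logs: ln S = ln c + z ln A, so z = (ln S₂ − ln S₁)/(ln A₂ − ln A₁).
z = ln(31/8) / ln(177.6/0.9852) = ln(3.875) / ln(180.3) = 1.3545 / 5.1944 = 0.2608

0.26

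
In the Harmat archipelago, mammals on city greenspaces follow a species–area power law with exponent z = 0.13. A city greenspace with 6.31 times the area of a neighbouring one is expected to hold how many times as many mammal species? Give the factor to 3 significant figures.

1.27

S₂/S₁ = (A₂/A₁)^z = 6.31^0.13
ln(S₂/S₁) = 0.13 × ln 6.31 = 0.13 × 1.8421 = 0.2395
S₂/S₁ = e^0.2395 ≈ 1.271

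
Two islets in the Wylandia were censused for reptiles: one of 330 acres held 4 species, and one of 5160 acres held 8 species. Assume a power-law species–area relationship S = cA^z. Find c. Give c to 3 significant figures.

0.927

z = ln(S₂/S₁) / ln(A₂/A₁) = ln(8/4) / ln(5160/330) = 0.6931 / 2.7496 = 0.2521
c = S₁ / A₁^z = 4 / 330^0.2521 = 4 / 4.314 = 0.9272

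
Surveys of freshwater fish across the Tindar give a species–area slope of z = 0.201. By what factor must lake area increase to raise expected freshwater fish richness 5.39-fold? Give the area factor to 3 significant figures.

4360

(A₂/A₁)^0.201 = 5.39, so A₂/A₁ = 5.39^(1/0.201) = 5.39^4.975
ln(A₂/A₁) = ln 5.39 / 0.201 = 1.6845 / 0.201 = 8.3808
A₂/A₁ = e^8.3808 ≈ 4363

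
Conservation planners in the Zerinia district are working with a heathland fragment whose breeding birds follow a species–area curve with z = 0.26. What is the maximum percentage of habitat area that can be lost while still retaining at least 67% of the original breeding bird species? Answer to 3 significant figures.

78.6%

Need (A_new/A_old)^0.26 = 0.67, so A_new/A_old = 0.67^(1/0.26) = 0.67^3.846
ln(A_new/A_old) = ln 0.67 / 0.26 = -0.4005 / 0.26 = -1.5403
A_new/A_old = e^-1.5403 ≈ 0.2143
Fraction that can be lost = 1 − 0.2143 = 0.7857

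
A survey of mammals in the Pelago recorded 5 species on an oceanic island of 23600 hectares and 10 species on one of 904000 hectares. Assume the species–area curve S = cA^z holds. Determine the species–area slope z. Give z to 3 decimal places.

Taking logs: ln S = ln c + z ln A, so z = (ln S₂ − ln S₁)/(ln A₂ − ln A₁).
z = ln(10/5) / ln(904000/23600) = ln(2) / ln(38.31) = 0.6931 / 3.6456 = 0.1901

0.190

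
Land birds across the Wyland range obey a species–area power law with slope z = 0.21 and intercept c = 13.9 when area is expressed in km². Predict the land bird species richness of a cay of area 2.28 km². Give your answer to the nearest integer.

S = 13.9 × 2.28^0.21 = 13.9 × 1.189 ≈ 16.53

17 species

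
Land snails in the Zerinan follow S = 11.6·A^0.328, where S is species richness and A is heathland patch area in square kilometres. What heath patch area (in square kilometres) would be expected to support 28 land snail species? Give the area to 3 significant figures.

28 = 11.6 × A^0.328  ⇒  A^0.328 = 28/11.6 = 2.414
ln A = ln(2.414) / 0.328 = 0.8812 / 0.328 = 2.6866
A = e^2.6866 ≈ 14.68 square kilometres

14.7 square kilometres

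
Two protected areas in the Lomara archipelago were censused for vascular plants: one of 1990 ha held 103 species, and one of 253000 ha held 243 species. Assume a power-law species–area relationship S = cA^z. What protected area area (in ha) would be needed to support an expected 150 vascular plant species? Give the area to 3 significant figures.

z = ln(243/103) / ln(253000/1990) = 0.8583 / 4.8453 = 0.1771
c = 103 / 1990^0.1771 = 103 / 3.841 = 26.82
A = (150/26.82)^(1/0.1771) ⇒ ln A = ln(5.593)/0.1771 = 9.7179
A = e^9.7179 ≈ 16612 ha

16600 ha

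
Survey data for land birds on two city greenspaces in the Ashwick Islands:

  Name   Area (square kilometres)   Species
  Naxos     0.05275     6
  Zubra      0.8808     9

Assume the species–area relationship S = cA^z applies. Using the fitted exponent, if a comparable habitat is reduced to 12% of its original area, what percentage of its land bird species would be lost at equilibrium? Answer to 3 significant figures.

z = ln(9/6) / ln(0.8808/0.05275) = 0.4055 / 2.8153 = 0.1440
S_new/S_old = (A_new/A_old)^z = 0.12^0.1440 = exp(0.1440 × -2.1203) = 0.7369
Fraction lost = 1 − 0.7369 = 0.2631

26.3%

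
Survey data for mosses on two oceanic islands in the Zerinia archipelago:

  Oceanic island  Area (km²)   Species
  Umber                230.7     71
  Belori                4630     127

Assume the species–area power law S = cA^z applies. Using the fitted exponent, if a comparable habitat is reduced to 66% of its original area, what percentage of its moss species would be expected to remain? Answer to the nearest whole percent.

z = ln(127/71) / ln(4630/230.7) = 0.5815 / 2.9992 = 0.1939
S_new/S_old = (A_new/A_old)^z = 0.66^0.1939 = exp(0.1939 × -0.4155) = 0.9226

92%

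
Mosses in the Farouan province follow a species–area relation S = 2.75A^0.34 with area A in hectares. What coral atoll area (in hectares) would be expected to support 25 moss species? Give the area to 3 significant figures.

660 hectares

25 = 2.75 × A^0.34  ⇒  A^0.34 = 25/2.75 = 9.091
ln A = ln(9.091) / 0.34 = 2.2073 / 0.34 = 6.4920
A = e^6.4920 ≈ 659.8 hectares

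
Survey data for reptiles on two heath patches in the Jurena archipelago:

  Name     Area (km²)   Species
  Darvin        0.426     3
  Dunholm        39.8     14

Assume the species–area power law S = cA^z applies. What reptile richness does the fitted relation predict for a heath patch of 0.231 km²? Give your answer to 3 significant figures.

z = ln(14/3) / ln(39.8/0.426) = 1.5404 / 4.5372 = 0.3395
c = 3 / 0.426^0.3395 = 3 / 0.7485 = 4.008
S₃ = 4.008 × 0.231^0.3395 = 4.008 × 0.608 ≈ 2.437

2.44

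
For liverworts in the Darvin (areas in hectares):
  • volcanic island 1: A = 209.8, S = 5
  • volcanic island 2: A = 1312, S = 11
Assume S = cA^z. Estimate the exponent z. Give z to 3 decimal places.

0.430

Taking logs: ln S = ln c + z ln A, so z = (ln S₂ − ln S₁)/(ln A₂ − ln A₁).
z = ln(11/5) / ln(1312/209.8) = ln(2.2) / ln(6.254) = 0.7885 / 1.8332 = 0.4301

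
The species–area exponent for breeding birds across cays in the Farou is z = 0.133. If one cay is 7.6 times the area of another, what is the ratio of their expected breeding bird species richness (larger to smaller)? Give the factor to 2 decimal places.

S₂/S₁ = (A₂/A₁)^z = 7.6^0.133
ln(S₂/S₁) = 0.133 × ln 7.6 = 0.133 × 2.0281 = 0.2697
S₂/S₁ = e^0.2697 ≈ 1.31

1.31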